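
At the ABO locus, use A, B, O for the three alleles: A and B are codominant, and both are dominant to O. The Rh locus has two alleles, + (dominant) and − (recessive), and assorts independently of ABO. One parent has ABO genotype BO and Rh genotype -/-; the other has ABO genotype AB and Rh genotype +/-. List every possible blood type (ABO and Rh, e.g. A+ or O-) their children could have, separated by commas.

A+, A-, B+, B-, AB+, AB-

Gametes from BO × AB give offspring ABO genotypes AB, AO, BB, BO, i.e. phenotypes A, B, AB.
Rh cross -/- × +/- → phenotypes Rh+, Rh-.
Combining independently: A+, A-, B+, B-, AB+, AB-.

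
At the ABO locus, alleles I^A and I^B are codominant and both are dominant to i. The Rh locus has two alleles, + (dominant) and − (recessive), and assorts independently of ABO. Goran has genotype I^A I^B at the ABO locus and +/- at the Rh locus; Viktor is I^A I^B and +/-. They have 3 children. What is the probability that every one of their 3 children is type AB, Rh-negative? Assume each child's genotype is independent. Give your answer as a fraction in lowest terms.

ABO cross I^A I^B × I^A I^B → 1/4 A, 1/4 B, 1/2 AB.
Rh cross +/- × +/- → 3/4 Rh+, 1/4 Rh-; so P(type AB, Rh-negative) = 1/2 × 1/4 = 1/8 per child.
All 3 independent: (1/8)^3 = 1/512.

1/512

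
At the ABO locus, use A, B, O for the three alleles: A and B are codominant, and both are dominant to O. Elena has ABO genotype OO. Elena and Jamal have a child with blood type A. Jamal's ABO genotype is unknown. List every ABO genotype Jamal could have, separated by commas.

AA, AB, AO

For each candidate genotype of Jamal, check whether crossing it with OO can produce every observed child phenotype.
  AA → possible child types {A} ✓
  AB → possible child types {A, B} ✓
  AO → possible child types {O, A} ✓
  BB → possible child types {B} ✗
  BO → possible child types {O, B} ✗
  OO → possible child types {O} ✗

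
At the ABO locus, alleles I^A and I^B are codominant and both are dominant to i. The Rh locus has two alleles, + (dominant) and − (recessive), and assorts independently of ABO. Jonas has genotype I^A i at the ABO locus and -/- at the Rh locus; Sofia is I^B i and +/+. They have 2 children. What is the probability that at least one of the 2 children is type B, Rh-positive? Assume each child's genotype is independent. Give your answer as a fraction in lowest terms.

7/16

ABO cross I^A i × I^B i → 1/4 O, 1/4 A, 1/4 B, 1/4 AB.
Rh cross -/- × +/+ → 1 Rh+; so P(type B, Rh-positive) = 1/4 × 1 = 1/4 per child.
P(none) = (3/4)^2 = 9/16; P(at least one) = 1 − 9/16 = 7/16.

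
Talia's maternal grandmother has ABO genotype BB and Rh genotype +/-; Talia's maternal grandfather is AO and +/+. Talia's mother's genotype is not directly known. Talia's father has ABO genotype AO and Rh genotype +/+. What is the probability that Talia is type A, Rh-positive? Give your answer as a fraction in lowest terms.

Talia's mother's ABO genotype from BB × AO: 1/2 AB, 1/2 BO.
Crossing each possibility with the father AO and summing P(type A): 1/2·1/2 + 1/2·1/4 = 3/8.
Similarly for Rh via the mother's Rh distribution: P(Rh+) = 1.
Independent loci: 3/8 × 1 = 3/8.

3/8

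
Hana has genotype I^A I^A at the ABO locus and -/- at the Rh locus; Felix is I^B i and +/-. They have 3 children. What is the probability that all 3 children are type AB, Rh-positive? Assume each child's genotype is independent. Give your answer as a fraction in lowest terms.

1/64

ABO cross I^A I^A × I^B i → 1/2 A, 1/2 AB.
Rh cross -/- × +/- → 1/2 Rh+, 1/2 Rh-; so P(type AB, Rh-positive) = 1/2 × 1/2 = 1/4 per child.
All 3 independent: (1/4)^3 = 1/64.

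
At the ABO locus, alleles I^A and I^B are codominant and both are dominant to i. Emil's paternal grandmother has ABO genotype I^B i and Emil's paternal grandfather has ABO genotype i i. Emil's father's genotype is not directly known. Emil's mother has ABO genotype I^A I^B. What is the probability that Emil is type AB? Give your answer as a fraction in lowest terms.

1/8

Emil's father's ABO genotype from I^B i × i i: 1/2 I^B i, 1/2 i i.
Crossing each possibility with the mother I^A I^B and summing P(type AB): 1/2·1/4 + 1/2·0 = 1/8.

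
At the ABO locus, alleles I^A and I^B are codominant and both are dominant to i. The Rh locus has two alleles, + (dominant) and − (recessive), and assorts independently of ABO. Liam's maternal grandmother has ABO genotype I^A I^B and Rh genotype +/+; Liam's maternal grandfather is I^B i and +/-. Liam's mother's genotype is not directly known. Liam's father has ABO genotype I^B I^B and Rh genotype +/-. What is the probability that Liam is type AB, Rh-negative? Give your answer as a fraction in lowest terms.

Liam's mother's ABO genotype from I^A I^B × I^B i: 1/4 I^A I^B, 1/4 I^A i, 1/4 I^B I^B, 1/4 I^B i.
Crossing each possibility with the father I^B I^B and summing P(type AB): 1/4·1/2 + 1/4·1/2 + 1/4·0 + 1/4·0 = 1/4.
Similarly for Rh via the mother's Rh distribution: P(Rh-) = 1/8.
Independent loci: 1/4 × 1/8 = 1/32.

1/32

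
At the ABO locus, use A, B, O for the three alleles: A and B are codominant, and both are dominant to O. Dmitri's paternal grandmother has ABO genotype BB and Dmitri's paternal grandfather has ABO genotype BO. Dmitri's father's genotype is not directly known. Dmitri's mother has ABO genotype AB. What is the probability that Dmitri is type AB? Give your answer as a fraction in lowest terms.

3/8

Dmitri's father's ABO genotype from BB × BO: 1/2 BB, 1/2 BO.
Crossing each possibility with the mother AB and summing P(type AB): 1/2·1/2 + 1/2·1/4 = 3/8.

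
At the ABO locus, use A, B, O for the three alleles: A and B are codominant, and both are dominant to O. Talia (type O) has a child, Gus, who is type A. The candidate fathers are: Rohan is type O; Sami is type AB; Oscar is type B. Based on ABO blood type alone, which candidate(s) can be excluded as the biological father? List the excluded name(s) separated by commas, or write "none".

A candidate is excluded only if no genotype consistent with his phenotype could produce a type A child with a type O mother.
Rohan (type O): no genotype consistent with that phenotype can produce a type-A child with a type-O mother.
Oscar (type B): no genotype consistent with that phenotype can produce a type-A child with a type-O mother.

Rohan, Oscar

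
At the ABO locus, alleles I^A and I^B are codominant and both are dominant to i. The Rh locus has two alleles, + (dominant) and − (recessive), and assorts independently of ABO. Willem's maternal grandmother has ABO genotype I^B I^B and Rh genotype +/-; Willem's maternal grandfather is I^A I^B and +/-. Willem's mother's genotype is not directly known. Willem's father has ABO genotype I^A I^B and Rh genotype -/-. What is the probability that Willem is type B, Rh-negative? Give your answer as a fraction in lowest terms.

Willem's mother's ABO genotype from I^B I^B × I^A I^B: 1/2 I^A I^B, 1/2 I^B I^B.
Crossing each possibility with the father I^A I^B and summing P(type B): 1/2·1/4 + 1/2·1/2 = 3/8.
Similarly for Rh via the mother's Rh distribution: P(Rh-) = 1/2.
Independent loci: 3/8 × 1/2 = 3/16.

3/16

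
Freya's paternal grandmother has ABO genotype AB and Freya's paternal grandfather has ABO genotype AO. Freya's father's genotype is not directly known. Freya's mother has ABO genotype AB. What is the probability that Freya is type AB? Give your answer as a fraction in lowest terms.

3/8

Freya's father's ABO genotype from AB × AO: 1/4 AA, 1/4 AB, 1/4 AO, 1/4 BO.
Crossing each possibility with the mother AB and summing P(type AB): 1/4·1/2 + 1/4·1/2 + 1/4·1/4 + 1/4·1/4 = 3/8.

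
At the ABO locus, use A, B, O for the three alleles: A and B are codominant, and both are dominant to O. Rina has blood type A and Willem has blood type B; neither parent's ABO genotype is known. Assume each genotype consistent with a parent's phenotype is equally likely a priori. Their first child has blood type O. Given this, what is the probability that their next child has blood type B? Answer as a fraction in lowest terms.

Possible genotypes: Rina ∈ {AA, AO}; Willem ∈ {BB, BO}.
Weight each parental genotype pair by prior × P(type-O child):
  AO × BO: posterior weight 1; P(next child type B) = 1/4.
Weighted sum = 1/4.

1/4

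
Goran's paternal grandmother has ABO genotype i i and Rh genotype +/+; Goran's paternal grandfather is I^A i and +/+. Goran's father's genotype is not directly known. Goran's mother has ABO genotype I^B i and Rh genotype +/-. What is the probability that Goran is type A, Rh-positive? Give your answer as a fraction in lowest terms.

1/8

Goran's father's ABO genotype from i i × I^A i: 1/2 I^A i, 1/2 i i.
Crossing each possibility with the mother I^B i and summing P(type A): 1/2·1/4 + 1/2·0 = 1/8.
Similarly for Rh via the father's Rh distribution: P(Rh+) = 1.
Independent loci: 1/8 × 1 = 1/8.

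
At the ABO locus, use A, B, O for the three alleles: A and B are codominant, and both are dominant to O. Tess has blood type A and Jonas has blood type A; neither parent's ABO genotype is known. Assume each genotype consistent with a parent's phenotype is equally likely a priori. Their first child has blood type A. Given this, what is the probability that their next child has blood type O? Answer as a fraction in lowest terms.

Possible genotypes: Tess ∈ {AA, AO}; Jonas ∈ {AA, AO}.
Weight each parental genotype pair by prior × P(type-A child):
  AA × AA: posterior weight 4/15; P(next child type O) = 0.
  AA × AO: posterior weight 4/15; P(next child type O) = 0.
  AO × AA: posterior weight 4/15; P(next child type O) = 0.
  AO × AO: posterior weight 1/5; P(next child type O) = 1/4.
Weighted sum = 1/20.

1/20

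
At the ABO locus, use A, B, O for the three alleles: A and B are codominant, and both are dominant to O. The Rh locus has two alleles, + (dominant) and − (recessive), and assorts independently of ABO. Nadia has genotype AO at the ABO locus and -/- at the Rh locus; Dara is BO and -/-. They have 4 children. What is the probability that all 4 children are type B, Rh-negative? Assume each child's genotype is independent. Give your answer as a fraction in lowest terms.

1/256

ABO cross AO × BO → 1/4 O, 1/4 A, 1/4 B, 1/4 AB.
Rh cross -/- × -/- → 1 Rh-; so P(type B, Rh-negative) = 1/4 × 1 = 1/4 per child.
All 4 independent: (1/4)^4 = 1/256.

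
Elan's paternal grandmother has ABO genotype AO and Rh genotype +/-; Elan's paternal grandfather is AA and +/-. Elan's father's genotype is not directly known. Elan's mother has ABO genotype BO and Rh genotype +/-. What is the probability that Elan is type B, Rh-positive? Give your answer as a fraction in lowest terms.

Elan's father's ABO genotype from AO × AA: 1/2 AA, 1/2 AO.
Crossing each possibility with the mother BO and summing P(type B): 1/2·0 + 1/2·1/4 = 1/8.
Similarly for Rh via the father's Rh distribution: P(Rh+) = 3/4.
Independent loci: 1/8 × 3/4 = 3/32.

3/32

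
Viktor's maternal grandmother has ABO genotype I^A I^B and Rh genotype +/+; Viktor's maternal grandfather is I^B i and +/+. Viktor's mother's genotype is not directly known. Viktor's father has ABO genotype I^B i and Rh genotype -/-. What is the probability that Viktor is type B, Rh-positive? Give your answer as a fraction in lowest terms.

5/8

Viktor's mother's ABO genotype from I^A I^B × I^B i: 1/4 I^A I^B, 1/4 I^A i, 1/4 I^B I^B, 1/4 I^B i.
Crossing each possibility with the father I^B i and summing P(type B): 1/4·1/2 + 1/4·1/4 + 1/4·1 + 1/4·3/4 = 5/8.
Similarly for Rh via the mother's Rh distribution: P(Rh+) = 1.
Independent loci: 5/8 × 1 = 5/8.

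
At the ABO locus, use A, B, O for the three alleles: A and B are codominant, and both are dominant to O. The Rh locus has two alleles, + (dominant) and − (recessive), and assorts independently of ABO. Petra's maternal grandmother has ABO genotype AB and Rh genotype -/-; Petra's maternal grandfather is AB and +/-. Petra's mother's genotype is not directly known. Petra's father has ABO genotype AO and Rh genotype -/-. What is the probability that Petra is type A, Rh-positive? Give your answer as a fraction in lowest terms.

Petra's mother's ABO genotype from AB × AB: 1/4 AA, 1/2 AB, 1/4 BB.
Crossing each possibility with the father AO and summing P(type A): 1/4·1 + 1/2·1/2 + 1/4·0 = 1/2.
Similarly for Rh via the mother's Rh distribution: P(Rh+) = 1/4.
Independent loci: 1/2 × 1/4 = 1/8.

1/8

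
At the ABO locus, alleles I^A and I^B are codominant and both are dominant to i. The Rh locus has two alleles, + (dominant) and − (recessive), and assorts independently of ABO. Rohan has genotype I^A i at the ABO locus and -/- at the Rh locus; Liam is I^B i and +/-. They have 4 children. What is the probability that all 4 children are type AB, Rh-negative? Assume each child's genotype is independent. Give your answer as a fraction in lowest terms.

ABO cross I^A i × I^B i → 1/4 O, 1/4 A, 1/4 B, 1/4 AB.
Rh cross -/- × +/- → 1/2 Rh+, 1/2 Rh-; so P(type AB, Rh-negative) = 1/4 × 1/2 = 1/8 per child.
All 4 independent: (1/8)^4 = 1/4096.

1/4096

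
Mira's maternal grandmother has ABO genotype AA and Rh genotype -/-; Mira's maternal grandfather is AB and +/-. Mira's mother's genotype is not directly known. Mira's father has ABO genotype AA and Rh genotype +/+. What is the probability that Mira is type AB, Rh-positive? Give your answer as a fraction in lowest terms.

1/4

Mira's mother's ABO genotype from AA × AB: 1/2 AA, 1/2 AB.
Crossing each possibility with the father AA and summing P(type AB): 1/2·0 + 1/2·1/2 = 1/4.
Similarly for Rh via the mother's Rh distribution: P(Rh+) = 1.
Independent loci: 1/4 × 1 = 1/4.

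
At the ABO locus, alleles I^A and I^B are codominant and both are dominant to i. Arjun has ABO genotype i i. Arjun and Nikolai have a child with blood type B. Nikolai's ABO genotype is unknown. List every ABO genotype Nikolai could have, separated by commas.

For each candidate genotype of Nikolai, check whether crossing it with i i can produce every observed child phenotype.
  I^A I^A → possible child types {A} ✗
  I^A I^B → possible child types {A, B} ✓
  I^A i → possible child types {O, A} ✗
  I^B I^B → possible child types {B} ✓
  I^B i → possible child types {O, B} ✓
  i i → possible child types {O} ✗

I^A I^B, I^B I^B, I^B i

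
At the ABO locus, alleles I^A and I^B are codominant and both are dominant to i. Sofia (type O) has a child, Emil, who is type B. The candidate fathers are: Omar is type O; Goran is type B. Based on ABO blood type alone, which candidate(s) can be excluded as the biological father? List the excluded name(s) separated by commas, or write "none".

A candidate is excluded only if no genotype consistent with his phenotype could produce a type B child with a type O mother.
Omar (type O): no genotype consistent with that phenotype can produce a type-B child with a type-O mother.

Omar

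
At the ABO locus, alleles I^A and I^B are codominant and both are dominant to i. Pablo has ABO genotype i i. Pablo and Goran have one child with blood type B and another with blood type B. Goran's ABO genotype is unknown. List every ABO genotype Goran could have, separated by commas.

For each candidate genotype of Goran, check whether crossing it with i i can produce every observed child phenotype.
  I^A I^A → possible child types {A} ✗
  I^A I^B → possible child types {A, B} ✓
  I^A i → possible child types {O, A} ✗
  I^B I^B → possible child types {B} ✓
  I^B i → possible child types {O, B} ✓
  i i → possible child types {O} ✗

I^A I^B, I^B I^B, I^B i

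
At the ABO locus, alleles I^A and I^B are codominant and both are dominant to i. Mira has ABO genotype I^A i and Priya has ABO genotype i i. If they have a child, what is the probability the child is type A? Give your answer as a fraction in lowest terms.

1/2

ABO cross I^A i × i i → offspring phenotypes: 1/2 O, 1/2 A.
So P(type A) = 1/2.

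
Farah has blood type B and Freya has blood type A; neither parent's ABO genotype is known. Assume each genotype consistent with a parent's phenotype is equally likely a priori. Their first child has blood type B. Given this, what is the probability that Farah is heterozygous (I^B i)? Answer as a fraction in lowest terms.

Possible genotypes: Farah ∈ {I^B I^B, I^B i}; Freya ∈ {I^A I^A, I^A i}.
Weight each parental genotype pair by prior × P(type-B child):
  I^B I^B × I^A i: posterior weight 2/3.
  I^B i × I^A i: posterior weight 1/3.
Sum the posterior weight over pairs where Farah is I^B i: 1/3.

1/3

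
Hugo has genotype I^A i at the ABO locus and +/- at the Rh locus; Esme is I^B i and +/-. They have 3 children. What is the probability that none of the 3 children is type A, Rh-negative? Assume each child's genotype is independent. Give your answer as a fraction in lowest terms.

3375/4096

ABO cross I^A i × I^B i → 1/4 O, 1/4 A, 1/4 B, 1/4 AB.
Rh cross +/- × +/- → 3/4 Rh+, 1/4 Rh-; so P(type A, Rh-negative) = 1/4 × 1/4 = 1/16 per child.
P(not type A, Rh-negative) = 15/16 for one child; (15/16)^3 = 3375/4096.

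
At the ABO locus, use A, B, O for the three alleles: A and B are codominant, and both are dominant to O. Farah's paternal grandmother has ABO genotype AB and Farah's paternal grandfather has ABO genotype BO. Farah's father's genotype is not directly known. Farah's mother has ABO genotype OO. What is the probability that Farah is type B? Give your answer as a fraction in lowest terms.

1/2

Farah's father's ABO genotype from AB × BO: 1/4 AB, 1/4 AO, 1/4 BB, 1/4 BO.
Crossing each possibility with the mother OO and summing P(type B): 1/4·1/2 + 1/4·0 + 1/4·1 + 1/4·1/2 = 1/2.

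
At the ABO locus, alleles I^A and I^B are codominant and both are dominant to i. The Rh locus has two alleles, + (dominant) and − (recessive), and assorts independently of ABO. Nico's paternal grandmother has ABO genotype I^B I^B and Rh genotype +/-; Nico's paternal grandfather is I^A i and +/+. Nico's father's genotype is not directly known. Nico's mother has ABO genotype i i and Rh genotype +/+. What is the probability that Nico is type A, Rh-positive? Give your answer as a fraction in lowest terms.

Nico's father's ABO genotype from I^B I^B × I^A i: 1/2 I^A I^B, 1/2 I^B i.
Crossing each possibility with the mother i i and summing P(type A): 1/2·1/2 + 1/2·0 = 1/4.
Similarly for Rh via the father's Rh distribution: P(Rh+) = 1.
Independent loci: 1/4 × 1 = 1/4.

1/4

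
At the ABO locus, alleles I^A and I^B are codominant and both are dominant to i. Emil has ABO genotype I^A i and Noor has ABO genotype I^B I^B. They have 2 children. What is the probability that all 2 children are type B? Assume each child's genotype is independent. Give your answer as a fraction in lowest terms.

ABO cross I^A i × I^B I^B → 1/2 B, 1/2 AB.
So P(type B) = 1/2 per child.
All 2 independent: (1/2)^2 = 1/4.

1/4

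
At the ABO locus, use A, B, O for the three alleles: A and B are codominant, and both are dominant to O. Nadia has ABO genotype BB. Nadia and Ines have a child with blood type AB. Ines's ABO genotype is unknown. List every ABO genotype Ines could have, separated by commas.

For each candidate genotype of Ines, check whether crossing it with BB can produce every observed child phenotype.
  AA → possible child types {AB} ✓
  AB → possible child types {B, AB} ✓
  AO → possible child types {B, AB} ✓
  BB → possible child types {B} ✗
  BO → possible child types {B} ✗
  OO → possible child types {B} ✗

AA, AB, AO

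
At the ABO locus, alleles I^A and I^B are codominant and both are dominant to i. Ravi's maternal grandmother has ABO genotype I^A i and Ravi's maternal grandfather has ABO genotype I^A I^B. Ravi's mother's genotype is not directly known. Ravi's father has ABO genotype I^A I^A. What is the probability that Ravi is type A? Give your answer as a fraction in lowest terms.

Ravi's mother's ABO genotype from I^A i × I^A I^B: 1/4 I^A I^A, 1/4 I^A I^B, 1/4 I^A i, 1/4 I^B i.
Crossing each possibility with the father I^A I^A and summing P(type A): 1/4·1 + 1/4·1/2 + 1/4·1 + 1/4·1/2 = 3/4.

3/4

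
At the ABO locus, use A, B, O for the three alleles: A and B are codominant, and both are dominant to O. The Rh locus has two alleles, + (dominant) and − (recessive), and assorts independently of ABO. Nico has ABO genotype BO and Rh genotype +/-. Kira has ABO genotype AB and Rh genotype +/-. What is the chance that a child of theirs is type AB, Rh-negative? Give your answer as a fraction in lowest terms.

1/16

ABO cross BO × AB → offspring phenotypes: 1/4 A, 1/2 B, 1/4 AB.
Rh cross +/- × +/- → 3/4 Rh+, 1/4 Rh-.
Independent loci: P(type AB, Rh-negative) = 1/4 × 1/4 = 1/16.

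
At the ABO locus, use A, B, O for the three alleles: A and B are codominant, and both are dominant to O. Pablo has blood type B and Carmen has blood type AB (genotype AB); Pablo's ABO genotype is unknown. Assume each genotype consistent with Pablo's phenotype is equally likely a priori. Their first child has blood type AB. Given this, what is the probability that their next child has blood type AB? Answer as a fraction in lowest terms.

Possible genotypes: Pablo ∈ {BB, BO}; Carmen ∈ {AB}.
Weight each parental genotype pair by prior × P(type-AB child):
  BB × AB: posterior weight 2/3; P(next child type AB) = 1/2.
  BO × AB: posterior weight 1/3; P(next child type AB) = 1/4.
Weighted sum = 5/12.

5/12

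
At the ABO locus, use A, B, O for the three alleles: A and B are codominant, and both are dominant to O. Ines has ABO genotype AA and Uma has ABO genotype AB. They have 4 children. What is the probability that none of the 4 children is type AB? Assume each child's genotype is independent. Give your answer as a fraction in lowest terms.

ABO cross AA × AB → 1/2 A, 1/2 AB.
So P(type AB) = 1/2 per child.
P(not type AB) = 1/2 for one child; (1/2)^4 = 1/16.

1/16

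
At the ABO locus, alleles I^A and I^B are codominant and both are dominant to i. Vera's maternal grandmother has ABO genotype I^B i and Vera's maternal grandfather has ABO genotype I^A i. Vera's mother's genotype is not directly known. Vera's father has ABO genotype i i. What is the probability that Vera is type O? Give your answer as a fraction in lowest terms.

Vera's mother's ABO genotype from I^B i × I^A i: 1/4 I^A I^B, 1/4 I^A i, 1/4 I^B i, 1/4 i i.
Crossing each possibility with the father i i and summing P(type O): 1/4·0 + 1/4·1/2 + 1/4·1/2 + 1/4·1 = 1/2.

1/2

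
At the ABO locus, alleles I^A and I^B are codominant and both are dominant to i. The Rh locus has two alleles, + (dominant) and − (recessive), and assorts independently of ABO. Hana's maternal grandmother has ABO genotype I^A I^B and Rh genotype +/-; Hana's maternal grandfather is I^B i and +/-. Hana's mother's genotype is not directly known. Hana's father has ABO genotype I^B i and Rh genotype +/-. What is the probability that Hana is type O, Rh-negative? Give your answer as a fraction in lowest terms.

Hana's mother's ABO genotype from I^A I^B × I^B i: 1/4 I^A I^B, 1/4 I^A i, 1/4 I^B I^B, 1/4 I^B i.
Crossing each possibility with the father I^B i and summing P(type O): 1/4·0 + 1/4·1/4 + 1/4·0 + 1/4·1/4 = 1/8.
Similarly for Rh via the mother's Rh distribution: P(Rh-) = 1/4.
Independent loci: 1/8 × 1/4 = 1/32.

1/32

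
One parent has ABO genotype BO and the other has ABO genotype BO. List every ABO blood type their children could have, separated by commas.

O, B

Gametes from BO × BO give offspring ABO genotypes BB, BO, OO, i.e. phenotypes O, B.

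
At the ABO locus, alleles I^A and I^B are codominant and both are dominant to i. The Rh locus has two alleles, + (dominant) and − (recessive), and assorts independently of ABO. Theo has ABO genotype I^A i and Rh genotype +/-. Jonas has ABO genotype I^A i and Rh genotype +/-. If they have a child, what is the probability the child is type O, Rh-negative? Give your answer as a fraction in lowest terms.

1/16

ABO cross I^A i × I^A i → offspring phenotypes: 1/4 O, 3/4 A.
Rh cross +/- × +/- → 3/4 Rh+, 1/4 Rh-.
Independent loci: P(type O, Rh-negative) = 1/4 × 1/4 = 1/16.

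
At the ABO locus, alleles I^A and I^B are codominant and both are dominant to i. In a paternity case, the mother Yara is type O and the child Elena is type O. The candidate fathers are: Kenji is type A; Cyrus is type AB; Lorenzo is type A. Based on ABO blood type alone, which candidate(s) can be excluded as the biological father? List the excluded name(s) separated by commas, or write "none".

Cyrus

A candidate is excluded only if no genotype consistent with his phenotype could produce a type O child with a type O mother.
Cyrus (type AB): no genotype consistent with that phenotype can produce a type-O child with a type-O mother.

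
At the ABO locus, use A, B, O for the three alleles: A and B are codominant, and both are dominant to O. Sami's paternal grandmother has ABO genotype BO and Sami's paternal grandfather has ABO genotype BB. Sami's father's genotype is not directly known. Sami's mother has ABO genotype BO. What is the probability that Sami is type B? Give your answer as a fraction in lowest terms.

Sami's father's ABO genotype from BO × BB: 1/2 BB, 1/2 BO.
Crossing each possibility with the mother BO and summing P(type B): 1/2·1 + 1/2·3/4 = 7/8.

7/8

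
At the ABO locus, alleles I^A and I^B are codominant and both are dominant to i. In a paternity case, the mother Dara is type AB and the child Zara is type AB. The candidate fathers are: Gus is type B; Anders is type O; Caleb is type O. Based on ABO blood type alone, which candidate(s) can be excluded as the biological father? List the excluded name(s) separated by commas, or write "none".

Anders, Caleb

A candidate is excluded only if no genotype consistent with his phenotype could produce a type AB child with a type AB mother.
Anders (type O): no genotype consistent with that phenotype can produce a type-AB child with a type-AB mother.
Caleb (type O): no genotype consistent with that phenotype can produce a type-AB child with a type-AB mother.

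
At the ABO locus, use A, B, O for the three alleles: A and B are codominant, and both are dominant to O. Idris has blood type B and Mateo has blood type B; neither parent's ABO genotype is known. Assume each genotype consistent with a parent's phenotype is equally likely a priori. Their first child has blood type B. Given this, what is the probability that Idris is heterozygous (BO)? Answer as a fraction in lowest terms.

Possible genotypes: Idris ∈ {BB, BO}; Mateo ∈ {BB, BO}.
Weight each parental genotype pair by prior × P(type-B child):
  BB × BB: posterior weight 4/15.
  BB × BO: posterior weight 4/15.
  BO × BB: posterior weight 4/15.
  BO × BO: posterior weight 1/5.
Sum the posterior weight over pairs where Idris is BO: 7/15.

7/15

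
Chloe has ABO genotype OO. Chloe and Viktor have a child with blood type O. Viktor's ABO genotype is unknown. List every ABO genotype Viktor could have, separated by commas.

AO, BO, OO

For each candidate genotype of Viktor, check whether crossing it with OO can produce every observed child phenotype.
  AA → possible child types {A} ✗
  AB → possible child types {A, B} ✗
  AO → possible child types {O, A} ✓
  BB → possible child types {B} ✗
  BO → possible child types {O, B} ✓
  OO → possible child types {O} ✓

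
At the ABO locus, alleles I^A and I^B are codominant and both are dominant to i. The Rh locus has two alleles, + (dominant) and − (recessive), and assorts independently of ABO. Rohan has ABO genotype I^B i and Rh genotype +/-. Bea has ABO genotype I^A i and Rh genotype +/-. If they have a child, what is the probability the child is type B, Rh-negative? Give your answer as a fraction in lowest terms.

ABO cross I^B i × I^A i → offspring phenotypes: 1/4 O, 1/4 A, 1/4 B, 1/4 AB.
Rh cross +/- × +/- → 3/4 Rh+, 1/4 Rh-.
Independent loci: P(type B, Rh-negative) = 1/4 × 1/4 = 1/16.

1/16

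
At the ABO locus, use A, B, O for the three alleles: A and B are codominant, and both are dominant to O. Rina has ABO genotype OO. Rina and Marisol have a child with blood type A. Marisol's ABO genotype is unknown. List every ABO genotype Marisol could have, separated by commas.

AA, AB, AO

For each candidate genotype of Marisol, check whether crossing it with OO can produce every observed child phenotype.
  AA → possible child types {A} ✓
  AB → possible child types {A, B} ✓
  AO → possible child types {O, A} ✓
  BB → possible child types {B} ✗
  BO → possible child types {O, B} ✗
  OO → possible child types {O} ✗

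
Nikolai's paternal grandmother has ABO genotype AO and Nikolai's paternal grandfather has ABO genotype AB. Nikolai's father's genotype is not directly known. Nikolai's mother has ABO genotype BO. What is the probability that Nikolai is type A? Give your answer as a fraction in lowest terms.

Nikolai's father's ABO genotype from AO × AB: 1/4 AA, 1/4 AB, 1/4 AO, 1/4 BO.
Crossing each possibility with the mother BO and summing P(type A): 1/4·1/2 + 1/4·1/4 + 1/4·1/4 + 1/4·0 = 1/4.

1/4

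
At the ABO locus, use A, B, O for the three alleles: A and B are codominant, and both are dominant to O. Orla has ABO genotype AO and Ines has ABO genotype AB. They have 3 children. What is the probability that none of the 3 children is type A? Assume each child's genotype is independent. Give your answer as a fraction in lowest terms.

ABO cross AO × AB → 1/2 A, 1/4 B, 1/4 AB.
So P(type A) = 1/2 per child.
P(not type A) = 1/2 for one child; (1/2)^3 = 1/8.

1/8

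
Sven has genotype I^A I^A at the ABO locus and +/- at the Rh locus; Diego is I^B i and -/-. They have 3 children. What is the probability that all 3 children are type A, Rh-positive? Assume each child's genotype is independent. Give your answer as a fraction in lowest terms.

ABO cross I^A I^A × I^B i → 1/2 A, 1/2 AB.
Rh cross +/- × -/- → 1/2 Rh+, 1/2 Rh-; so P(type A, Rh-positive) = 1/2 × 1/2 = 1/4 per child.
All 3 independent: (1/4)^3 = 1/64.

1/64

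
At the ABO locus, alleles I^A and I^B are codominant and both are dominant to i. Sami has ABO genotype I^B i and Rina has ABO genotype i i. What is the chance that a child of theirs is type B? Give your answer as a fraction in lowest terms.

1/2

ABO cross I^B i × i i → offspring phenotypes: 1/2 O, 1/2 B.
So P(type B) = 1/2.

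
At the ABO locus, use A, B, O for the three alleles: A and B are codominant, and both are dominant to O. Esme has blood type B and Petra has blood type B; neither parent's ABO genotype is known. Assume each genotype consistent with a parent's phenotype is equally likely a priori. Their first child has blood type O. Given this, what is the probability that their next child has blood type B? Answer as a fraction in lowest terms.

Possible genotypes: Esme ∈ {BB, BO}; Petra ∈ {BB, BO}.
Weight each parental genotype pair by prior × P(type-O child):
  BO × BO: posterior weight 1; P(next child type B) = 3/4.
Weighted sum = 3/4.

3/4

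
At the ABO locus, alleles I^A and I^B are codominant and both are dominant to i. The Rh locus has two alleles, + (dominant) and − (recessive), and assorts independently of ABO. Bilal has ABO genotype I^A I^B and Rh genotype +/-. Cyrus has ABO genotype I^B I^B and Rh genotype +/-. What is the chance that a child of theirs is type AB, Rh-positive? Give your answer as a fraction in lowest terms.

ABO cross I^A I^B × I^B I^B → offspring phenotypes: 1/2 B, 1/2 AB.
Rh cross +/- × +/- → 3/4 Rh+, 1/4 Rh-.
Independent loci: P(type AB, Rh-positive) = 1/2 × 3/4 = 3/8.

3/8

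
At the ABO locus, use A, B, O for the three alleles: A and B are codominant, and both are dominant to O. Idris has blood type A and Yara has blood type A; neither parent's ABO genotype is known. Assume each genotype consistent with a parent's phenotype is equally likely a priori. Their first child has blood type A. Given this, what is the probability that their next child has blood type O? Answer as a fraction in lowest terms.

Possible genotypes: Idris ∈ {AA, AO}; Yara ∈ {AA, AO}.
Weight each parental genotype pair by prior × P(type-A child):
  AA × AA: posterior weight 4/15; P(next child type O) = 0.
  AA × AO: posterior weight 4/15; P(next child type O) = 0.
  AO × AA: posterior weight 4/15; P(next child type O) = 0.
  AO × AO: posterior weight 1/5; P(next child type O) = 1/4.
Weighted sum = 1/20.

1/20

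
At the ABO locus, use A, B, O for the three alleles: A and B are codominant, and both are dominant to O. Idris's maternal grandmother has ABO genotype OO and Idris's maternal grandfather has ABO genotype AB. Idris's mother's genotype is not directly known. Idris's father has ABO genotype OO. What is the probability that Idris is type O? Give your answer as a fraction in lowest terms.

Idris's mother's ABO genotype from OO × AB: 1/2 AO, 1/2 BO.
Crossing each possibility with the father OO and summing P(type O): 1/2·1/2 + 1/2·1/2 = 1/2.

1/2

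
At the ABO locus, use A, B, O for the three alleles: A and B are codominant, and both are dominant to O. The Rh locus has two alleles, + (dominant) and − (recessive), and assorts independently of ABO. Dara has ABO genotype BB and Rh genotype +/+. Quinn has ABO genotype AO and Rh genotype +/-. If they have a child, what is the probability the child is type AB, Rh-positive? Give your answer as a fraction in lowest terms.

ABO cross BB × AO → offspring phenotypes: 1/2 B, 1/2 AB.
Rh cross +/+ × +/- → 1 Rh+.
Independent loci: P(type AB, Rh-positive) = 1/2 × 1 = 1/2.

1/2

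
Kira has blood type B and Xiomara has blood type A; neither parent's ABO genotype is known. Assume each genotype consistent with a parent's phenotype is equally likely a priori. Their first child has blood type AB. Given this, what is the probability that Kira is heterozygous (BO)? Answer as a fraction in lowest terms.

Possible genotypes: Kira ∈ {BB, BO}; Xiomara ∈ {AA, AO}.
Weight each parental genotype pair by prior × P(type-AB child):
  BB × AA: posterior weight 4/9.
  BB × AO: posterior weight 2/9.
  BO × AA: posterior weight 2/9.
  BO × AO: posterior weight 1/9.
Sum the posterior weight over pairs where Kira is BO: 1/3.

1/3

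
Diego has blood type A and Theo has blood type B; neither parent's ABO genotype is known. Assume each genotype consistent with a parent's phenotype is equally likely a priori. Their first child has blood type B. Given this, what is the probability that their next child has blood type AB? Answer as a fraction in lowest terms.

Possible genotypes: Diego ∈ {AA, AO}; Theo ∈ {BB, BO}.
Weight each parental genotype pair by prior × P(type-B child):
  AO × BB: posterior weight 2/3; P(next child type AB) = 1/2.
  AO × BO: posterior weight 1/3; P(next child type AB) = 1/4.
Weighted sum = 5/12.

5/12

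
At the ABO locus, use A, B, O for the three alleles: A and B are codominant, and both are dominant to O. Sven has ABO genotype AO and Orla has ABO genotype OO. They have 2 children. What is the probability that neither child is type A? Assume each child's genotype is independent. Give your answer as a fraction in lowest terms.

ABO cross AO × OO → 1/2 O, 1/2 A.
So P(type A) = 1/2 per child.
P(not type A) = 1/2 for one child; (1/2)^2 = 1/4.

1/4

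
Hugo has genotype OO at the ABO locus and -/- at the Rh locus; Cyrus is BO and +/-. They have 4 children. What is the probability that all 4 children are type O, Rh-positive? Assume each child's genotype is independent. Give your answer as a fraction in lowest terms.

ABO cross OO × BO → 1/2 O, 1/2 B.
Rh cross -/- × +/- → 1/2 Rh+, 1/2 Rh-; so P(type O, Rh-positive) = 1/2 × 1/2 = 1/4 per child.
All 4 independent: (1/4)^4 = 1/256.

1/256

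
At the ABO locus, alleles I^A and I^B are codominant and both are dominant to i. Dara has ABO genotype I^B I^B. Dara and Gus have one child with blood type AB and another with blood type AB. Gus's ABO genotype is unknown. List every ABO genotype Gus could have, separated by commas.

For each candidate genotype of Gus, check whether crossing it with I^B I^B can produce every observed child phenotype.
  I^A I^A → possible child types {AB} ✓
  I^A I^B → possible child types {B, AB} ✓
  I^A i → possible child types {B, AB} ✓
  I^B I^B → possible child types {B} ✗
  I^B i → possible child types {B} ✗
  i i → possible child types {B} ✗

I^A I^A, I^A I^B, I^A i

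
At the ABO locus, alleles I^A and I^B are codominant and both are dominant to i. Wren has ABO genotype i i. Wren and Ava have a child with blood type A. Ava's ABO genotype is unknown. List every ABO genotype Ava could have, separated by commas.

For each candidate genotype of Ava, check whether crossing it with i i can produce every observed child phenotype.
  I^A I^A → possible child types {A} ✓
  I^A I^B → possible child types {A, B} ✓
  I^A i → possible child types {O, A} ✓
  I^B I^B → possible child types {B} ✗
  I^B i → possible child types {O, B} ✗
  i i → possible child types {O} ✗

I^A I^A, I^A I^B, I^A i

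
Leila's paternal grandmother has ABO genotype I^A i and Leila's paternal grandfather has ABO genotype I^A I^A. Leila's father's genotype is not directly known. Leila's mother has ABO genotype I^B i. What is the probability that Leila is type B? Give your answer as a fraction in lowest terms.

1/8

Leila's father's ABO genotype from I^A i × I^A I^A: 1/2 I^A I^A, 1/2 I^A i.
Crossing each possibility with the mother I^B i and summing P(type B): 1/2·0 + 1/2·1/4 = 1/8.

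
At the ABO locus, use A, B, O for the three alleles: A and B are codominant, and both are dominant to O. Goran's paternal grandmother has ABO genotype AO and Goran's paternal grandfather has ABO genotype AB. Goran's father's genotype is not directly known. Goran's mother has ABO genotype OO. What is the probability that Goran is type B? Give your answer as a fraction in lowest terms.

1/4

Goran's father's ABO genotype from AO × AB: 1/4 AA, 1/4 AB, 1/4 AO, 1/4 BO.
Crossing each possibility with the mother OO and summing P(type B): 1/4·0 + 1/4·1/2 + 1/4·0 + 1/4·1/2 = 1/4.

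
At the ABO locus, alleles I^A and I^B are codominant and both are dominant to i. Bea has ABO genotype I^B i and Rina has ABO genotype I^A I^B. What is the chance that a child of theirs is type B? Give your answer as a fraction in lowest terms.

ABO cross I^B i × I^A I^B → offspring phenotypes: 1/4 A, 1/2 B, 1/4 AB.
So P(type B) = 1/2.

1/2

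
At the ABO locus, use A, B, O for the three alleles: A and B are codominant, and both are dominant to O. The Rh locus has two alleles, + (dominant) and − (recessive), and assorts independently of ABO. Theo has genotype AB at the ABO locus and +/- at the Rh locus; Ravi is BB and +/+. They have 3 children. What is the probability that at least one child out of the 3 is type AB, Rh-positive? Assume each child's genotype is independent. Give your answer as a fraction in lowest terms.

ABO cross AB × BB → 1/2 B, 1/2 AB.
Rh cross +/- × +/+ → 1 Rh+; so P(type AB, Rh-positive) = 1/2 × 1 = 1/2 per child.
P(none) = (1/2)^3 = 1/8; P(at least one) = 1 − 1/8 = 7/8.

7/8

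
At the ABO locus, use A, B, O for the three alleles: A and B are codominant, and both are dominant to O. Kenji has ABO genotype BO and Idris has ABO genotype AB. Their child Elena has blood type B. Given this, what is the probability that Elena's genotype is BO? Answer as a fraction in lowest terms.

Cross BO × AB → 1/4 AB, 1/4 AO, 1/4 BB, 1/4 BO.
Type-B genotypes among offspring: BB (1/4), BO (1/4); total 1/2.
P(BO | type B) = (1/4) / (1/2) = 1/2.

1/2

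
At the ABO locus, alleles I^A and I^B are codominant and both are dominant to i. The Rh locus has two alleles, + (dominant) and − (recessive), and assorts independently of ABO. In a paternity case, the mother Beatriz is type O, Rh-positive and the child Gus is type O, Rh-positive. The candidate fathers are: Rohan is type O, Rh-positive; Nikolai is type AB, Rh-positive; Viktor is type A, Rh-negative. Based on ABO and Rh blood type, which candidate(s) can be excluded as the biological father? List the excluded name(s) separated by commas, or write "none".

Nikolai

A candidate is excluded only if no genotype consistent with his phenotype could produce a type O, Rh-positive child with a type O, Rh-positive mother.
Nikolai (type AB, Rh+): no genotype consistent with that phenotype can produce a type-O Rh+ child with a type-O mother.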